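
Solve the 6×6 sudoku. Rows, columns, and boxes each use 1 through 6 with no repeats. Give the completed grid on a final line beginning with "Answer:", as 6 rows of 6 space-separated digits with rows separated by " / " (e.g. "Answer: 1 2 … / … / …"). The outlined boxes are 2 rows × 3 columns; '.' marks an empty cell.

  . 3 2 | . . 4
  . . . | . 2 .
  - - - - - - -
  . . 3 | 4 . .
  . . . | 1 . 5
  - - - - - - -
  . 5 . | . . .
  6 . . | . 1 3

Step 1. [r2c3∈{1,4,5,6}] across col 3, 5 lands solely at r2c3, so r2c3=5.
Step 2. [r2c2∈{1,4,6}] r2c2 is the only open cell in box 1 admitting 6 ⇒ r2c2=6.
Step 3. [r6c3∈{4}] only 4 remains possible at r6c3, so r6c3=4.
Step 4. [r3c5∈{6}] r3c5's peers cover all but 6, so r3c5=6.
Step 5. [r6c2∈{2}] r6c2 has the single candidate 2 ⇒ r6c2=2.
Step 6. [r1c1∈{1}] r1c1 has the single candidate 1. So r1c1=1.
Step 7. [r4c1∈{2,4}] across row 4, 2 lands solely at r4c1. So r4c1=2.
Step 8. [r1c4∈{5,6}] row 1 places 6 nowhere but r1c4 ⇒ r1c4=6.
Step 9. [r3c6∈{2}] r3c6 is down to just 2, so r3c6=2.
Step 10. [r4c5∈{3}] nothing but 3 survives at r4c5. So r4c5=3.
Step 11. [r4c2∈{4}] r4c2's peers cover all but 4, so r4c2=4.
Step 12. [r2c6∈{1}] only 1 remains possible at r2c6 ⇒ r2c6=1.
Step 13. [r5c1∈{3}] r5c1 has the single candidate 3. So r5c1=3.
Step 14. [r5c5∈{4}] r5c5 has the single candidate 4. So r5c5=4.
Step 15. [r3c1∈{5}] r3c1 has the single candidate 5 ⇒ r3c1=5.
Step 16. [r5c6∈{6}] r5c6 has the single candidate 6. So r5c6=6.
Step 17. [r3c2∈{1}] r3c2 is down to just 1 ⇒ r3c2=1.
Step 18. [r2c1∈{4}] r2c1's peers cover all but 4 ⇒ r2c1=4.
Step 19. [r2c4∈{3}] r2c4 has the single candidate 3. So r2c4=3.
Step 20. [r6c4∈{5}] r6c4's peers cover all but 5 ⇒ r6c4=5.
Step 21. [r1c5∈{5}] r1c5 is down to just 5. So r1c5=5.
Step 22. [r5c4∈{2}] r5c4 has the single candidate 2, so r5c4=2.
Step 23. [r4c3∈{6}] nothing but 6 survives at r4c3 ⇒ r4c3=6.
Step 24. [r5c3∈{1}] only 1 remains possible at r5c3 ⇒ r5c3=1.

Answer: 1 3 2 6 5 4 / 4 6 5 3 2 1 / 5 1 3 4 6 2 / 2 4 6 1 3 5 / 3 5 1 2 4 6 / 6 2 4 5 1 3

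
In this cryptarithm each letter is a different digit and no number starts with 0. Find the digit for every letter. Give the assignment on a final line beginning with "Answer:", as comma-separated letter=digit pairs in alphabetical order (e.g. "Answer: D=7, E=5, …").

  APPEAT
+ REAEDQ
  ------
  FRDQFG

Step 1. [col 1: T + Q ≡ G (mod 10)] several values work for G in column 1 (T + Q ≡ G (mod 10), carry-in 0); try G=3. So G=3.
Step 2. [col 1: T + Q ≡ G (mod 10)] several values work for T in column 1 (T + Q ≡ G (mod 10), carry-in 0); try T=9 ⇒ T=9.
Step 3. [col 1: T + Q ≡ G (mod 10)] column 1 reads T+Q+carry(0)=G with T=9, G=3; with digits 3,9 already taken and all letters distinct, the only value for Q is 4, so Q=4.
Step 4. [col 2: A + D ≡ F (mod 10)] no forcing yet in column 2 (carry-in 1); A=1 is free and consistent — try it. So A=1.
Step 5. [col 2: A + D ≡ F (mod 10)] column 2 (A + D ≡ F (mod 10), carry-in 1) doesn't pin D yet; pick D=6 and continue ⇒ D=6.
Step 6. [col 2: A + D ≡ F (mod 10)] column 2: given A=1, D=6, carry-in 1, and digits 1,3,4,6,9 already taken and all letters distinct, A+D≡F (mod 10) forces F=8. So F=8.
Step 7. [col 3: E + E ≡ Q (mod 10)] several values work for E in column 3 (E + E ≡ Q (mod 10), carry-in 0); try E=2, so E=2.
Step 8. [col 4: P + A ≡ D (mod 10)] column 4 reads P+A+carry(0)=D with A=1, D=6; with digits 1,2,3,4,6,8,9 already taken and all letters distinct, the only value for P is 5, so P=5.
Step 9. [col 5: P + E ≡ R (mod 10)] from column 5 (P=5, E=2, carry-in 0, digits 1,2,3,4,5,6,8,9 already taken and all letters distinct): R must equal 7 ⇒ R=7.

Answer: A=1, D=6, E=2, F=8, G=3, P=5, Q=4, R=7, T=9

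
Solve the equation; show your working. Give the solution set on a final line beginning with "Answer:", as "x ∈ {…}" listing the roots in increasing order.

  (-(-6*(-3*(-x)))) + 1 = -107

Step 1. [(-(-6*(-3*(-x)))) + 1 = -107] subtract 1: x sits inside (… + 1). So sub: -(-6*(-3*(-x))) = -108.
Step 2. [-(-6*(-3*(-x))) = -108] LHS negated; negate both sides. So neg: -6*(-3*(-x)) = 108.
Step 3. [-6*(-3*(-x)) = 108] leading coefficient -6: divide by -6 ⇒ div: -3*(-x) = -18.
Step 4. [-3*(-x) = -18] -3 out front; divide by -3, so div: -x = 6.
Step 5. [-x = 6] LHS negated; negate both sides ⇒ neg: x = -6.

Answer: x ∈ {-6}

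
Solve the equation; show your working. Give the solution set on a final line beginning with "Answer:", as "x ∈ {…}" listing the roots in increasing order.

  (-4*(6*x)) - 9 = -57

Step 1. [(-4*(6*x)) - 9 = -57] add 9: x sits inside (… - 9) ⇒ sub: -4*(6*x) = -48.
Step 2. [-4*(6*x) = -48] leading coefficient -4: divide by -4, so div: 6*x = 12.
Step 3. [6*x = 12] leading coefficient 6: divide by 6, so div: x = 2.

Answer: x ∈ {2}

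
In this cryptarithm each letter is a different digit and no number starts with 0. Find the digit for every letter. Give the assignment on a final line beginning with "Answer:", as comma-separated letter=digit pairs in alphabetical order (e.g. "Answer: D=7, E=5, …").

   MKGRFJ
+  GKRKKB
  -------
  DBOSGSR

Step 1. [col 1: J + B ≡ R (mod 10)] J=8 is one option consistent with column 1 (J + B ≡ R (mod 10), carry-in 0) — take it. So J=8.
Step 2. [col 1: J + B ≡ R (mod 10)] column 1 (J + B ≡ R (mod 10), carry-in 0) doesn't pin R yet; pick R=2 and continue, so R=2.
Step 3. [col 1: J + B ≡ R (mod 10)] column 1 reads J+B+carry(0)=R with J=8, R=2; with digits 2,8 already taken and all letters distinct, the only value for B is 4. So B=4.
Step 4. [col 2: F + K ≡ S (mod 10)] column 2 (F + K ≡ S (mod 10), carry-in 1) doesn't pin F yet; pick F=3 and continue ⇒ F=3.
Step 5. [D] the sum has 7 digits but both addends have 6; that extra leading digit D is the final carry, namely 1 ⇒ D=1.
Step 6. [col 2: F + K ≡ S (mod 10)] several values work for K in column 2 (F + K ≡ S (mod 10), carry-in 1); try K=5, so K=5.
Step 7. [col 2: F + K ≡ S (mod 10)] in column 2 we have F+K≡S with carry-in 1; given F=3, K=5 and digits 1,2,3,4,5,8 already taken and all letters distinct, that pins S to 9, so S=9.
Step 8. [col 3: R + K ≡ G (mod 10)] column 3 reads R+K+carry(0)=G with R=2, K=5; with digits 1,2,3,4,5,8,9 already taken and all letters distinct, the only value for G is 7, so G=7.
Step 9. [col 5: K + K ≡ O (mod 10)] column 5 reads K+K+carry(0)=O with K=5; with digits 1,2,3,4,5,7,8,9 already taken and all letters distinct, the only value for O is 0. So O=0.
Step 10. [col 6: M + G ≡ B (mod 10)] column 6 reads M+G+carry(1)=B with G=7, B=4; with digits 0,1,2,3,4,5,7,8,9 already taken and all letters distinct, the only value for M is 6, so M=6.

Answer: B=4, D=1, F=3, G=7, J=8, K=5, M=6, O=0, R=2, S=9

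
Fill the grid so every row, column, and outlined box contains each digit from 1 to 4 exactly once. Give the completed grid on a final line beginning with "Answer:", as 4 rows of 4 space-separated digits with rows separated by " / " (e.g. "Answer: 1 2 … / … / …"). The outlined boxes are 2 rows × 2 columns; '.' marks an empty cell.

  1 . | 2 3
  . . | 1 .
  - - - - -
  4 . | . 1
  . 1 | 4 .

Step 1. [r4c1∈{2,3}] 3 has one home in row 4: r4c1 ⇒ r4c1=3.
Step 2. [r2c2∈{2,3,4}] across row 2, 3 lands solely at r2c2. So r2c2=3.
Step 3. [r4c4∈{2}] r4c4 is down to just 2, so r4c4=2.
Step 4. [r3c2∈{2}] r3c2's peers cover all but 2, so r3c2=2.
Step 5. [r3c3∈{3}] r3c3's peers cover all but 3, so r3c3=3.
Step 6. [r1c2∈{4}] r1c2's peers cover all but 4 ⇒ r1c2=4.
Step 7. [r2c1∈{2}] nothing but 2 survives at r2c1 ⇒ r2c1=2.
Step 8. [r2c4∈{4}] r2c4 is down to just 4, so r2c4=4.

Answer: 1 4 2 3 / 2 3 1 4 / 4 2 3 1 / 3 1 4 2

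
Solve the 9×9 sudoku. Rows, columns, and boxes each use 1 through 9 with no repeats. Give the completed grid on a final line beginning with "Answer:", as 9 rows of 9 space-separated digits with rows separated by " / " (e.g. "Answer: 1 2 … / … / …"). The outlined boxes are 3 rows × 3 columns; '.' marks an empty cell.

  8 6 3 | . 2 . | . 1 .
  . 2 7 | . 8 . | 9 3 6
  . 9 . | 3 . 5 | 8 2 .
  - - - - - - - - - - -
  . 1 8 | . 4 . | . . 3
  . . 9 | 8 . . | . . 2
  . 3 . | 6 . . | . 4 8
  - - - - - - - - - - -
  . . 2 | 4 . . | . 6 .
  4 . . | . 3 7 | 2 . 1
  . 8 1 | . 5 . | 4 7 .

Step 1. [r8c4∈{9}] r8c4 has the single candidate 9 ⇒ r8c4=9.
Step 2. [r5c8∈{5}] r5c8's peers cover all but 5 ⇒ r5c8=5.
Step 3. [r7c5∈{1}] r7c5 has the single candidate 1 ⇒ r7c5=1.
Step 4. [r5c5∈{7}] r5c5 has the single candidate 7 ⇒ r5c5=7.
Step 5. [r2c1∈{1,5}] r2c1 is the only open cell in row 2 admitting 5 ⇒ r2c1=5.
Step 6. [r1c6∈{4,9}] in row 1, 9 fits only at r1c6 ⇒ r1c6=9.
Step 7. [r4c6∈{2}] only 2 remains possible at r4c6. So r4c6=2.
Step 8. [r1c9∈{4,5,7}] across row 1, 4 lands solely at r1c9. So r1c9=4.
Step 9. [r6c6∈{1}] r6c6 has the single candidate 1. So r6c6=1.
Step 10. [r7c9∈{5,9}] across col 9, 5 lands solely at r7c9, so r7c9=5.
Step 11. [r6c7∈{7}] r6c7 has the single candidate 7, so r6c7=7.
Step 12. [r5c1∈{6}] r5c1's peers cover all but 6, so r5c1=6.
Step 13. [r7c1∈{3,7,9}] in row 7, 9 fits only at r7c1. So r7c1=9.
Step 14. [r8c3∈{5,6}] in row 8, 6 fits only at r8c3 ⇒ r8c3=6.
Step 15. [r2c4∈{1}] r2c4's peers cover all but 1. So r2c4=1.
Step 16. [r8c8∈{8}] r8c8's peers cover all but 8, so r8c8=8.
Step 17. [r6c1∈{2}] only 2 remains possible at r6c1. So r6c1=2.
Step 18. [r6c3∈{5}] r6c3 is down to just 5 ⇒ r6c3=5.
Step 19. [r7c2∈{7}] only 7 remains possible at r7c2 ⇒ r7c2=7.
Step 20. [r1c7∈{5}] nothing but 5 survives at r1c7. So r1c7=5.
Step 21. [r4c8∈{9}] r4c8 is down to just 9, so r4c8=9.
Step 22. [r1c4∈{7}] r1c4 has the single candidate 7, so r1c4=7.
Step 23. [r7c7∈{3}] r7c7 is down to just 3 ⇒ r7c7=3.
Step 24. [r9c9∈{9}] nothing but 9 survives at r9c9 ⇒ r9c9=9.
Step 25. [r5c6∈{3}] nothing but 3 survives at r5c6, so r5c6=3.
Step 26. [r9c1∈{3}] r9c1's peers cover all but 3 ⇒ r9c1=3.
Step 27. [r3c1∈{1}] nothing but 1 survives at r3c1, so r3c1=1.
Step 28. [r5c2∈{4}] r5c2 has the single candidate 4 ⇒ r5c2=4.
Step 29. [r5c7∈{1}] r5c7's peers cover all but 1. So r5c7=1.
Step 30. [r7c6∈{8}] r7c6's peers cover all but 8. So r7c6=8.
Step 31. [r4c4∈{5}] r4c4 is down to just 5 ⇒ r4c4=5.
Step 32. [r3c9∈{7}] r3c9's peers cover all but 7. So r3c9=7.
Step 33. [r3c5∈{6}] r3c5 is down to just 6, so r3c5=6.
Step 34. [r8c2∈{5}] only 5 remains possible at r8c2. So r8c2=5.
Step 35. [r2c6∈{4}] r2c6 has the single candidate 4. So r2c6=4.
Step 36. [r6c5∈{9}] nothing but 9 survives at r6c5 ⇒ r6c5=9.
Step 37. [r4c1∈{7}] only 7 remains possible at r4c1. So r4c1=7.
Step 38. [r4c7∈{6}] r4c7 is down to just 6. So r4c7=6.
Step 39. [r3c3∈{4}] only 4 remains possible at r3c3. So r3c3=4.
Step 40. [r9c6∈{6}] r9c6 is down to just 6. So r9c6=6.
Step 41. [r9c4∈{2}] only 2 remains possible at r9c4 ⇒ r9c4=2.

Answer: 8 6 3 7 2 9 5 1 4 / 5 2 7 1 8 4 9 3 6 / 1 9 4 3 6 5 8 2 7 / 7 1 8 5 4 2 6 9 3 / 6 4 9 8 7 3 1 5 2 / 2 3 5 6 9 1 7 4 8 / 9 7 2 4 1 8 3 6 5 / 4 5 6 9 3 7 2 8 1 / 3 8 1 2 5 6 4 7 9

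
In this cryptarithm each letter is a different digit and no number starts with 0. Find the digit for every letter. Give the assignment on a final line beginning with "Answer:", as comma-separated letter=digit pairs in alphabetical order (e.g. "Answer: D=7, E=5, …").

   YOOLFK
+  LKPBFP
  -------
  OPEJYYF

Step 1. [col 1: K + P ≡ F (mod 10)] no forcing yet in column 1 (carry-in 0); K=6 is free and consistent — try it ⇒ K=6.
Step 2. [col 1: K + P ≡ F (mod 10)] P=3 is one option consistent with column 1 (K + P ≡ F (mod 10), carry-in 0) — take it, so P=3.
Step 3. [col 1: K + P ≡ F (mod 10)] column 1: given K=6, P=3, carry-in 0, and digits 3,6 already taken and all letters distinct, K+P≡F (mod 10) forces F=9 ⇒ F=9.
Step 4. [col 2: F + F ≡ Y (mod 10)] column 2: given F=9, carry-in 0, and digits 3,6,9 already taken and all letters distinct, F+F≡Y (mod 10) forces Y=8. So Y=8.
Step 5. [O] O is the leading digit of a 7-digit sum of two 6-digit numbers; the final carry is exactly 1 ⇒ O=1.
Step 6. [col 3: L + B ≡ Y (mod 10)] no forcing yet in column 3 (carry-in 1); L=5 is free and consistent — try it. So L=5.
Step 7. [col 3: L + B ≡ Y (mod 10)] from column 3 (L=5, Y=8, carry-in 1, digits 1,3,5,6,8,9 already taken and all letters distinct): B must equal 2. So B=2.
Step 8. [col 4: O + P ≡ J (mod 10)] in column 4 we have O+P≡J with carry-in 0; given O=1, P=3 and digits 1,2,3,5,6,8,9 already taken and all letters distinct, that pins J to 4, so J=4.
Step 9. [col 5: O + K ≡ E (mod 10)] in column 5 we have O+K≡E with carry-in 0; given O=1, K=6 and digits 1,2,3,4,5,6,8,9 already taken and all letters distinct, that pins E to 7 ⇒ E=7.

Answer: B=2, E=7, F=9, J=4, K=6, L=5, O=1, P=3, Y=8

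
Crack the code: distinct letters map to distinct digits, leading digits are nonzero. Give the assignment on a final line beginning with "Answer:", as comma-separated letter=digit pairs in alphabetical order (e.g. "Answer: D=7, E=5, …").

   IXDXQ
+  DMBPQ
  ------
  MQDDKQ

Step 1. [M] M is the leading digit of a 6-digit sum of two 5-digit numbers; the final carry is exactly 1. So M=1.
Step 2. [col 1: Q + Q ≡ Q (mod 10)] in column 1 we have Q+Q≡Q with carry-in 0; given nothing yet and digits 1 already taken and all letters distinct, that pins Q to 0 ⇒ Q=0.
Step 3. [col 2: X + P ≡ K (mod 10)] no forcing yet in column 2 (carry-in 0); K=3 is free and consistent — try it, so K=3.
Step 4. [col 2: X + P ≡ K (mod 10)] P=7 is one option consistent with column 2 (X + P ≡ K (mod 10), carry-in 0) — take it. So P=7.
Step 5. [col 2: X + P ≡ K (mod 10)] column 2 reads X+P+carry(0)=K with P=7, K=3; with digits 0,1,3,7 already taken and all letters distinct, the only value for X is 6 ⇒ X=6.
Step 6. [col 3: D + B ≡ D (mod 10)] column 3: given nothing yet, carry-in 1, and digits 0,1,3,6,7 already taken and all letters distinct, D+B≡D (mod 10) forces B=9. So B=9.
Step 7. [col 3: D + B ≡ D (mod 10)] no forcing yet in column 3 (carry-in 1); D=8 is free and consistent — try it. So D=8.
Step 8. [col 5: I + D ≡ Q (mod 10)] column 5: given D=8, Q=0, carry-in 0, and digits 0,1,3,6,7,8,9 already taken and all letters distinct, I+D≡Q (mod 10) forces I=2 ⇒ I=2.

Answer: B=9, D=8, I=2, K=3, M=1, P=7, Q=0, X=6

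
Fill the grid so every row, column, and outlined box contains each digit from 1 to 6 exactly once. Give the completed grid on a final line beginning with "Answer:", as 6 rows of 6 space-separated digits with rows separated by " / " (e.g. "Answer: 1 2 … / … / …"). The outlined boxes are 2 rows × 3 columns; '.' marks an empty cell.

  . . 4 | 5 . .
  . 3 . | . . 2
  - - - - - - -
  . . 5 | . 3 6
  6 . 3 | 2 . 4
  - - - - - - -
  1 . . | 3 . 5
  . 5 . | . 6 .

Step 1. [r1c5∈{1}] r1c5's peers cover all but 1 ⇒ r1c5=1.
Step 2. [r5c5∈{2,4}] r5c5 is the only open cell in col 5 admitting 2 ⇒ r5c5=2.
Step 3. [r5c2∈{4,6}] across row 5, 4 lands solely at r5c2 ⇒ r5c2=4.
Step 4. [r1c1∈{2}] r1c1's peers cover all but 2 ⇒ r1c1=2.
Step 5. [r2c4∈{4,6}] 6 has one home in col 4: r2c4, so r2c4=6.
Step 6. [r3c4∈{1}] r3c4 has the single candidate 1, so r3c4=1.
Step 7. [r6c4∈{4}] r6c4 has the single candidate 4 ⇒ r6c4=4.
Step 8. [r3c1∈{4}] only 4 remains possible at r3c1. So r3c1=4.
Step 9. [r2c5∈{4}] r2c5 has the single candidate 4, so r2c5=4.
Step 10. [r6c6∈{1}] r6c6 has the single candidate 1. So r6c6=1.
Step 11. [r5c3∈{6}] r5c3 is down to just 6. So r5c3=6.
Step 12. [r2c3∈{1}] r2c3 has the single candidate 1, so r2c3=1.
Step 13. [r6c3∈{2}] r6c3 has the single candidate 2 ⇒ r6c3=2.
Step 14. [r3c2∈{2}] r3c2 is down to just 2 ⇒ r3c2=2.
Step 15. [r4c2∈{1}] r4c2 is down to just 1 ⇒ r4c2=1.
Step 16. [r4c5∈{5}] r4c5 has the single candidate 5 ⇒ r4c5=5.
Step 17. [r6c1∈{3}] only 3 remains possible at r6c1 ⇒ r6c1=3.
Step 18. [r1c6∈{3}] r1c6 has the single candidate 3. So r1c6=3.
Step 19. [r2c1∈{5}] r2c1 has the single candidate 5, so r2c1=5.
Step 20. [r1c2∈{6}] r1c2 is down to just 6. So r1c2=6.

Answer: 2 6 4 5 1 3 / 5 3 1 6 4 2 / 4 2 5 1 3 6 / 6 1 3 2 5 4 / 1 4 6 3 2 5 / 3 5 2 4 6 1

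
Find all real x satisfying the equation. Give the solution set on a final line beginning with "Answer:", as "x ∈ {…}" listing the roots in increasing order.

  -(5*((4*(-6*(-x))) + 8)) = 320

Step 1. [-(5*((4*(-6*(-x))) + 8)) = 320] LHS negated; negate both sides ⇒ neg: 5*((4*(-6*(-x))) + 8) = -320.
Step 2. [5*((4*(-6*(-x))) + 8) = -320] 5 out front; divide by 5. So div: (4*(-6*(-x))) + 8 = -64.
Step 3. [(4*(-6*(-x))) + 8 = -64] 8 comes off first (subtract 8), so sub: 4*(-6*(-x)) = -72.
Step 4. [4*(-6*(-x)) = -72] 4·(inner) — divide through by 4. So div: -6*(-x) = -18.
Step 5. [-6*(-x) = -18] leading coefficient -6: divide by -6 ⇒ div: -x = 3.
Step 6. [-x = 3] flip signs both sides. So neg: x = -3.

Answer: x ∈ {-3}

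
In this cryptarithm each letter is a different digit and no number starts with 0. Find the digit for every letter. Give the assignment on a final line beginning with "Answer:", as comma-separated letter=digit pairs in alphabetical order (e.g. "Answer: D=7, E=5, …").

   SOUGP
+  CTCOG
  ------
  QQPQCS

Step 1. [Q] Q is the leading digit of a 6-digit sum of two 5-digit numbers; the final carry is exactly 1. So Q=1.
Step 2. [col 1: P + G ≡ S (mod 10)] several values work for G in column 1 (P + G ≡ S (mod 10), carry-in 0); try G=8, so G=8.
Step 3. [col 1: P + G ≡ S (mod 10)] several values work for P in column 1 (P + G ≡ S (mod 10), carry-in 0); try P=9, so P=9.
Step 4. [col 1: P + G ≡ S (mod 10)] from column 1 (P=9, G=8, carry-in 0, digits 1,8,9 already taken and all letters distinct): S must equal 7. So S=7.
Step 5. [col 2: G + O ≡ C (mod 10)] column 2 (G + O ≡ C (mod 10), carry-in 1) doesn't pin O yet; pick O=5 and continue, so O=5.
Step 6. [col 2: G + O ≡ C (mod 10)] from column 2 (G=8, O=5, carry-in 1, digits 1,5,7,8,9 already taken and all letters distinct): C must equal 4 ⇒ C=4.
Step 7. [col 3: U + C ≡ Q (mod 10)] from column 3 (C=4, Q=1, carry-in 1, digits 1,4,5,7,8,9 already taken and all letters distinct): U must equal 6. So U=6.
Step 8. [col 4: O + T ≡ P (mod 10)] column 4: given O=5, P=9, carry-in 1, and digits 1,4,5,6,7,8,9 already taken and all letters distinct, O+T≡P (mod 10) forces T=3, so T=3.

Answer: C=4, G=8, O=5, P=9, Q=1, S=7, T=3, U=6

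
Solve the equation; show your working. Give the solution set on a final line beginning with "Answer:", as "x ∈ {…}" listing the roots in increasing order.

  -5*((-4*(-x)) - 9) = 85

Step 1. [-5*((-4*(-x)) - 9) = 85] -5 out front; divide by -5 ⇒ div: (-4*(-x)) - 9 = -17.
Step 2. [(-4*(-x)) - 9 = -17] -9 is outermost — add 9 both sides ⇒ sub: -4*(-x) = -8.
Step 3. [-4*(-x) = -8] -4·(inner) — divide through by -4, so div: -x = 2.
Step 4. [-x = 2] LHS negated; negate both sides. So neg: x = -2.

Answer: x ∈ {-2}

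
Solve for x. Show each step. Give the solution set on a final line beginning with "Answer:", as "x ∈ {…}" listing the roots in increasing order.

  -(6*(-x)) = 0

Step 1. [-(6*(-x)) = 0] LHS negated; negate both sides. So neg: 6*(-x) = 0.
Step 2. [6*(-x) = 0] 6 out front; divide by 6, so div: -x = 0.
Step 3. [-x = 0] leading − — multiply by −1, so neg: x = 0.

Answer: x ∈ {0}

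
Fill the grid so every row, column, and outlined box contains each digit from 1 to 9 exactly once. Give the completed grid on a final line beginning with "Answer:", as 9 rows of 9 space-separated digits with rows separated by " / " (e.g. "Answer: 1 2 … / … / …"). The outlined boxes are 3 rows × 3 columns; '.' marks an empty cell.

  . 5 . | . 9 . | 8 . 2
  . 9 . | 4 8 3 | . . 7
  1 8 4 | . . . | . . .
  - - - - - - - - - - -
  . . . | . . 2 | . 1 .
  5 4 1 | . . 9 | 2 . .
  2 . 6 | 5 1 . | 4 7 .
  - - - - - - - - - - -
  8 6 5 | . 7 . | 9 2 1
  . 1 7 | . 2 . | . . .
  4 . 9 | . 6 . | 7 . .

Step 1. [r8c1∈{3}] r8c1's peers cover all but 3, so r8c1=3.
Step 2. [r5c4∈{3,6,7,8}] in row 5, 7 fits only at r5c4 ⇒ r5c4=7.
Step 3. [r4c4∈{3,6,8}] box 5 places 6 nowhere but r4c4. So r4c4=6.
Step 4. [r8c9∈{4,5,6,8}] in col 9, 4 fits only at r8c9 ⇒ r8c9=4.
Step 5. [r3c5∈{5}] nothing but 5 survives at r3c5. So r3c5=5.
Step 6. [r6c9∈{3,8,9}] 9 has one home in row 6: r6c9 ⇒ r6c9=9.
Step 7. [r2c1∈{6}] r2c1 is down to just 6. So r2c1=6.
Step 8. [r5c5∈{3}] nothing but 3 survives at r5c5 ⇒ r5c5=3.
Step 9. [r2c8∈{5}] nothing but 5 survives at r2c8, so r2c8=5.
Step 10. [r6c6∈{8}] r6c6 has the single candidate 8, so r6c6=8.
Step 11. [r4c2∈{3,7}] 7 has one home in col 2: r4c2. So r4c2=7.
Step 12. [r3c8∈{3,6,9}] row 3 places 9 nowhere but r3c8, so r3c8=9.
Step 13. [r1c8∈{3,4,6}] in row 1, 4 fits only at r1c8 ⇒ r1c8=4.
Step 14. [r9c8∈{3,8}] 3 has one home in col 8: r9c8. So r9c8=3.
Step 15. [r1c6∈{1,6,7}] r1c6 is the only open cell in row 1 admitting 6, so r1c6=6.
Step 16. [r9c6∈{1,5}] in col 6, 1 fits only at r9c6 ⇒ r9c6=1.
Step 17. [r9c9∈{5,8}] in row 9, 5 fits only at r9c9, so r9c9=5.
Step 18. [r8c8∈{6,8}] in box 9, 8 fits only at r8c8, so r8c8=8.
Step 19. [r4c3∈{3,8}] col 3 places 8 nowhere but r4c3. So r4c3=8.
Step 20. [r4c9∈{3}] nothing but 3 survives at r4c9, so r4c9=3.
Step 21. [r3c9∈{6}] r3c9's peers cover all but 6. So r3c9=6.
Step 22. [r6c2∈{3}] r6c2's peers cover all but 3, so r6c2=3.
Step 23. [r1c1∈{7}] r1c1 has the single candidate 7 ⇒ r1c1=7.
Step 24. [r8c6∈{5}] nothing but 5 survives at r8c6 ⇒ r8c6=5.
Step 25. [r3c7∈{3}] nothing but 3 survives at r3c7, so r3c7=3.
Step 26. [r8c4∈{9}] r8c4's peers cover all but 9. So r8c4=9.
Step 27. [r4c5∈{4}] nothing but 4 survives at r4c5. So r4c5=4.
Step 28. [r7c4∈{3}] r7c4 is down to just 3. So r7c4=3.
Step 29. [r5c9∈{8}] nothing but 8 survives at r5c9, so r5c9=8.
Step 30. [r3c6∈{7}] r3c6 is down to just 7, so r3c6=7.
Step 31. [r5c8∈{6}] r5c8 has the single candidate 6, so r5c8=6.
Step 32. [r2c7∈{1}] r2c7 is down to just 1. So r2c7=1.
Step 33. [r1c4∈{1}] nothing but 1 survives at r1c4, so r1c4=1.
Step 34. [r8c7∈{6}] r8c7 has the single candidate 6. So r8c7=6.
Step 35. [r4c7∈{5}] only 5 remains possible at r4c7, so r4c7=5.
Step 36. [r1c3∈{3}] r1c3's peers cover all but 3 ⇒ r1c3=3.
Step 37. [r7c6∈{4}] nothing but 4 survives at r7c6, so r7c6=4.
Step 38. [r9c2∈{2}] r9c2 has the single candidate 2 ⇒ r9c2=2.
Step 39. [r4c1∈{9}] r4c1 is down to just 9. So r4c1=9.
Step 40. [r9c4∈{8}] r9c4 is down to just 8. So r9c4=8.
Step 41. [r2c3∈{2}] r2c3 is down to just 2, so r2c3=2.
Step 42. [r3c4∈{2}] r3c4's peers cover all but 2, so r3c4=2.

Answer: 7 5 3 1 9 6 8 4 2 / 6 9 2 4 8 3 1 5 7 / 1 8 4 2 5 7 3 9 6 / 9 7 8 6 4 2 5 1 3 / 5 4 1 7 3 9 2 6 8 / 2 3 6 5 1 8 4 7 9 / 8 6 5 3 7 4 9 2 1 / 3 1 7 9 2 5 6 8 4 / 4 2 9 8 6 1 7 3 5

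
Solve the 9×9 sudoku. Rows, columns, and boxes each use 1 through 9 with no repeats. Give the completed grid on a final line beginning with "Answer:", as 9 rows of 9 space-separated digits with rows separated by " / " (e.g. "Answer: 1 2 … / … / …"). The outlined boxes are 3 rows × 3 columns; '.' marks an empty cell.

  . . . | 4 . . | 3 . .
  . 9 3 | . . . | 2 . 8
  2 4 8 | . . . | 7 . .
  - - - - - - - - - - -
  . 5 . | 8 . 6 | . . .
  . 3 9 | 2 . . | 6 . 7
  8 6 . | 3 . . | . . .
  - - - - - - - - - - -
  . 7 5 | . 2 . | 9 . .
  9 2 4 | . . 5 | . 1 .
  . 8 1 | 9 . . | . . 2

Step 1. [r2c8∈{4,5,6}] r2c8 is the only open cell in row 2 admitting 4. So r2c8=4.
Step 2. [r1c3∈{6,7}] 6 has one home in col 3: r1c3 ⇒ r1c3=6.
Step 3. [r9c8∈{3,5,6,7}] 7 has one home in col 8: r9c8, so r9c8=7.
Step 4. [r1c2∈{1}] r1c2 is down to just 1 ⇒ r1c2=1.
Step 5. [r3c9∈{1,5,6,9}] 1 has one home in box 3: r3c9 ⇒ r3c9=1.
Step 6. [r3c8∈{5,6,9}] 6 has one home in box 3: r3c8 ⇒ r3c8=6.
Step 7. [r3c4∈{5}] r3c4's peers cover all but 5 ⇒ r3c4=5.
Step 8. [r1c6∈{2,7,8,9}] r1c6 is the only open cell in row 1 admitting 2. So r1c6=2.
Step 9. [r7c6∈{1,3,4,8}] 8 has one home in col 6: r7c6, so r7c6=8.
Step 10. [r7c9∈{3,4,6}] across row 7, 4 lands solely at r7c9, so r7c9=4.
Step 11. [r8c9∈{3,6}] col 9 places 6 nowhere but r8c9, so r8c9=6.
Step 12. [r8c5∈{3,7}] 3 has one home in row 8: r8c5. So r8c5=3.
Step 13. [r3c5∈{9}] only 9 remains possible at r3c5, so r3c5=9.
Step 14. [r6c6∈{1,4,7,9}] across col 6, 9 lands solely at r6c6 ⇒ r6c6=9.
Step 15. [r6c9∈{5}] nothing but 5 survives at r6c9, so r6c9=5.
Step 16. [r2c6∈{1,7}] col 6 places 7 nowhere but r2c6, so r2c6=7.
Step 17. [r5c6∈{1,4}] across col 6, 1 lands solely at r5c6. So r5c6=1.
Step 18. [r4c1∈{1,4,7}] across col 1, 1 lands solely at r4c1 ⇒ r4c1=1.
Step 19. [r4c7∈{4}] nothing but 4 survives at r4c7, so r4c7=4.
Step 20. [r6c5∈{4,7}] across row 6, 4 lands solely at r6c5. So r6c5=4.
Step 21. [r9c5∈{6}] r9c5's peers cover all but 6, so r9c5=6.
Step 22. [r7c8∈{3}] only 3 remains possible at r7c8. So r7c8=3.
Step 23. [r1c9∈{9}] nothing but 9 survives at r1c9, so r1c9=9.
Step 24. [r6c3∈{2,7}] row 6 places 7 nowhere but r6c3, so r6c3=7.
Step 25. [r1c8∈{5}] r1c8's peers cover all but 5 ⇒ r1c8=5.
Step 26. [r6c8∈{2}] nothing but 2 survives at r6c8. So r6c8=2.
Step 27. [r2c5∈{1}] only 1 remains possible at r2c5, so r2c5=1.
Step 28. [r5c1∈{4}] r5c1 has the single candidate 4, so r5c1=4.
Step 29. [r4c8∈{9}] r4c8 is down to just 9. So r4c8=9.
Step 30. [r2c1∈{5}] r2c1's peers cover all but 5. So r2c1=5.
Step 31. [r4c3∈{2}] nothing but 2 survives at r4c3. So r4c3=2.
Step 32. [r1c5∈{8}] nothing but 8 survives at r1c5. So r1c5=8.
Step 33. [r4c9∈{3}] r4c9 is down to just 3. So r4c9=3.
Step 34. [r9c7∈{5}] nothing but 5 survives at r9c7. So r9c7=5.
Step 35. [r5c8∈{8}] nothing but 8 survives at r5c8. So r5c8=8.
Step 36. [r3c6∈{3}] r3c6 is down to just 3 ⇒ r3c6=3.
Step 37. [r5c5∈{5}] only 5 remains possible at r5c5 ⇒ r5c5=5.
Step 38. [r8c4∈{7}] r8c4's peers cover all but 7. So r8c4=7.
Step 39. [r9c6∈{4}] nothing but 4 survives at r9c6. So r9c6=4.
Step 40. [r7c4∈{1}] r7c4 is down to just 1, so r7c4=1.
Step 41. [r9c1∈{3}] nothing but 3 survives at r9c1. So r9c1=3.
Step 42. [r1c1∈{7}] only 7 remains possible at r1c1. So r1c1=7.
Step 43. [r4c5∈{7}] r4c5's peers cover all but 7 ⇒ r4c5=7.
Step 44. [r2c4∈{6}] nothing but 6 survives at r2c4 ⇒ r2c4=6.
Step 45. [r6c7∈{1}] r6c7 is down to just 1 ⇒ r6c7=1.
Step 46. [r7c1∈{6}] r7c1 is down to just 6 ⇒ r7c1=6.
Step 47. [r8c7∈{8}] r8c7 has the single candidate 8, so r8c7=8.

Answer: 7 1 6 4 8 2 3 5 9 / 5 9 3 6 1 7 2 4 8 / 2 4 8 5 9 3 7 6 1 / 1 5 2 8 7 6 4 9 3 / 4 3 9 2 5 1 6 8 7 / 8 6 7 3 4 9 1 2 5 / 6 7 5 1 2 8 9 3 4 / 9 2 4 7 3 5 8 1 6 / 3 8 1 9 6 4 5 7 2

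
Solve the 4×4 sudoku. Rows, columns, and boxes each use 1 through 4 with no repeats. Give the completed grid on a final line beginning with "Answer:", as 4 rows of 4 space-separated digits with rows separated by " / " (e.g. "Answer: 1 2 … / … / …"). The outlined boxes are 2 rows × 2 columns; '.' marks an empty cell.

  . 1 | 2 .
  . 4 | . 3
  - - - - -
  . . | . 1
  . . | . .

Step 1. [r4c1∈{1,2,3,4}] in row 4, 1 fits only at r4c1 ⇒ r4c1=1.
Step 2. [r3c1∈{2,3,4}] col 1 places 4 nowhere but r3c1. So r3c1=4.
Step 3. [r4c4∈{2,4}] col 4 places 2 nowhere but r4c4 ⇒ r4c4=2.
Step 4. [r4c2∈{3}] r4c2 is down to just 3. So r4c2=3.
Step 5. [r1c4∈{4}] r1c4's peers cover all but 4 ⇒ r1c4=4.
Step 6. [r2c1∈{2}] r2c1 is down to just 2, so r2c1=2.
Step 7. [r3c2∈{2}] r3c2's peers cover all but 2, so r3c2=2.
Step 8. [r1c1∈{3}] nothing but 3 survives at r1c1, so r1c1=3.
Step 9. [r4c3∈{4}] r4c3 has the single candidate 4. So r4c3=4.
Step 10. [r2c3∈{1}] r2c3's peers cover all but 1. So r2c3=1.
Step 11. [r3c3∈{3}] nothing but 3 survives at r3c3. So r3c3=3.

Answer: 3 1 2 4 / 2 4 1 3 / 4 2 3 1 / 1 3 4 2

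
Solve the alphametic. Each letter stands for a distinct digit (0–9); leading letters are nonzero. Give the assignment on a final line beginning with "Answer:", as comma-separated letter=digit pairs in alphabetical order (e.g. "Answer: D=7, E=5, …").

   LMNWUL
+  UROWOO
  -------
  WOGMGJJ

Step 1. [col 1: L + O ≡ J (mod 10)] no forcing yet in column 1 (carry-in 0); O=7 is free and consistent — try it ⇒ O=7.
Step 2. [col 1: L + O ≡ J (mod 10)] no forcing yet in column 1 (carry-in 0); L=9 is free and consistent — try it. So L=9.
Step 3. [col 1: L + O ≡ J (mod 10)] column 1: given L=9, O=7, carry-in 0, and digits 7,9 already taken and all letters distinct, L+O≡J (mod 10) forces J=6, so J=6.
Step 4. [col 2: U + O ≡ J (mod 10)] in column 2 we have U+O≡J with carry-in 1; given O=7, J=6 and digits 6,7,9 already taken and all letters distinct, that pins U to 8, so U=8.
Step 5. [col 3: W + W ≡ G (mod 10)] column 3 (W + W ≡ G (mod 10), carry-in 1) doesn't pin W yet; pick W=1 and continue, so W=1.
Step 6. [col 3: W + W ≡ G (mod 10)] column 3: given W=1, carry-in 1, and digits 1,6,7,8,9 already taken and all letters distinct, W+W≡G (mod 10) forces G=3. So G=3.
Step 7. [col 4: N + O ≡ M (mod 10)] in column 4 we have N+O≡M with carry-in 0; given O=7 and digits 1,3,6,7,8,9 already taken and all letters distinct, that pins N to 5, so N=5.
Step 8. [col 4: N + O ≡ M (mod 10)] in column 4 we have N+O≡M with carry-in 0; given N=5, O=7 and digits 1,3,5,6,7,8,9 already taken and all letters distinct, that pins M to 2, so M=2.
Step 9. [col 5: M + R ≡ G (mod 10)] from column 5 (M=2, G=3, carry-in 1, digits 1,2,3,5,6,7,8,9 already taken and all letters distinct): R must equal 0, so R=0.

Answer: G=3, J=6, L=9, M=2, N=5, O=7, R=0, U=8, W=1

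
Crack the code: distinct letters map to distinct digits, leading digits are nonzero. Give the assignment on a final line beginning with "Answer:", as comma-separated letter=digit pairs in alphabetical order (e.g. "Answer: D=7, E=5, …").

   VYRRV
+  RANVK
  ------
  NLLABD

Step 1. [col 1: V + K ≡ D (mod 10)] several values work for D in column 1 (V + K ≡ D (mod 10), carry-in 0); try D=8, so D=8.
Step 2. [N] N is the leading digit of a 6-digit sum of two 5-digit numbers; the final carry is exactly 1 ⇒ N=1.
Step 3. [col 1: V + K ≡ D (mod 10)] column 1 (V + K ≡ D (mod 10), carry-in 0) doesn't pin K yet; pick K=2 and continue ⇒ K=2.
Step 4. [col 1: V + K ≡ D (mod 10)] in column 1 we have V+K≡D with carry-in 0; given K=2, D=8 and digits 1,2,8 already taken and all letters distinct, that pins V to 6 ⇒ V=6.
Step 5. [col 2: R + V ≡ B (mod 10)] B=3 is one option consistent with column 2 (R + V ≡ B (mod 10), carry-in 0) — take it. So B=3.
Step 6. [col 2: R + V ≡ B (mod 10)] from column 2 (V=6, B=3, carry-in 0, digits 1,2,3,6,8 already taken and all letters distinct): R must equal 7 ⇒ R=7.
Step 7. [col 3: R + N ≡ A (mod 10)] in column 3 we have R+N≡A with carry-in 1; given R=7, N=1 and digits 1,2,3,6,7,8 already taken and all letters distinct, that pins A to 9 ⇒ A=9.
Step 8. [col 4: Y + A ≡ L (mod 10)] in column 4 we have Y+A≡L with carry-in 0; given A=9 and digits 1,2,3,6,7,8,9 already taken and all letters distinct, that pins Y to 5. So Y=5.
Step 9. [col 4: Y + A ≡ L (mod 10)] column 4: given Y=5, A=9, carry-in 0, and digits 1,2,3,5,6,7,8,9 already taken and all letters distinct, Y+A≡L (mod 10) forces L=4. So L=4.

Answer: A=9, B=3, D=8, K=2, L=4, N=1, R=7, V=6, Y=5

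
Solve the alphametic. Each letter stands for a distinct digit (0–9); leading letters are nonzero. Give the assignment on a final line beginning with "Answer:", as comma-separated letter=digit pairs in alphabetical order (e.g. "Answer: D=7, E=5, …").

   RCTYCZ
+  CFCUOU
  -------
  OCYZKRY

Step 1. [col 1: Z + U ≡ Y (mod 10)] several values work for Y in column 1 (Z + U ≡ Y (mod 10), carry-in 0); try Y=6 ⇒ Y=6.
Step 2. [O] O is the leading digit of a 7-digit sum of two 6-digit numbers; the final carry is exactly 1, so O=1.
Step 3. [col 1: Z + U ≡ Y (mod 10)] U=4 is one option consistent with column 1 (Z + U ≡ Y (mod 10), carry-in 0) — take it. So U=4.
Step 4. [col 1: Z + U ≡ Y (mod 10)] in column 1 we have Z+U≡Y with carry-in 0; given U=4, Y=6 and digits 1,4,6 already taken and all letters distinct, that pins Z to 2. So Z=2.
Step 5. [col 2: C + O ≡ R (mod 10)] no forcing yet in column 2 (carry-in 0); R=9 is free and consistent — try it, so R=9.
Step 6. [col 2: C + O ≡ R (mod 10)] in column 2 we have C+O≡R with carry-in 0; given O=1, R=9 and digits 1,2,4,6,9 already taken and all letters distinct, that pins C to 8 ⇒ C=8.
Step 7. [col 3: Y + U ≡ K (mod 10)] in column 3 we have Y+U≡K with carry-in 0; given Y=6, U=4 and digits 1,2,4,6,8,9 already taken and all letters distinct, that pins K to 0 ⇒ K=0.
Step 8. [col 4: T + C ≡ Z (mod 10)] column 4: given C=8, Z=2, carry-in 1, and digits 0,1,2,4,6,8,9 already taken and all letters distinct, T+C≡Z (mod 10) forces T=3, so T=3.
Step 9. [col 5: C + F ≡ Y (mod 10)] column 5: given C=8, Y=6, carry-in 1, and digits 0,1,2,3,4,6,8,9 already taken and all letters distinct, C+F≡Y (mod 10) forces F=7. So F=7.

Answer: C=8, F=7, K=0, O=1, R=9, T=3, U=4, Y=6, Z=2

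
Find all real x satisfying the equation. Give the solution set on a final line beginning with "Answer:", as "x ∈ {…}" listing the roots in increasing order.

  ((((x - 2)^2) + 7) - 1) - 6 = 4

Step 1. [((((x - 2)^2) + 7) - 1) - 6 = 4] add 6: x sits inside (… - 6) ⇒ sub: (((x - 2)^2) + 7) - 1 = 10.
Step 2. [(((x - 2)^2) + 7) - 1 = 10] 1 comes off first (add 1). So sub: ((x - 2)^2) + 7 = 11.
Step 3. [((x - 2)^2) + 7 = 11] peel the +7: subtract 7 from each side ⇒ sub: (x - 2)^2 = 4.
Step 4. [(x - 2)^2 = 4] 4 ≥ 0, LHS is (·)² — take ±√. So sqrt: x - 2 = 2 or -2.
Step 5. [x - 2 = 2 or -2] 2 comes off first (add 2), so sub: x = 4 or 0.

Answer: x ∈ {0, 4}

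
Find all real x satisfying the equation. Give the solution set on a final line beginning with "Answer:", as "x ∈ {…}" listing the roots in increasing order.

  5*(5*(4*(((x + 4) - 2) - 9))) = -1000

Step 1. [5*(5*(4*(((x + 4) - 2) - 9))) = -1000] 5·(inner) — divide through by 5 ⇒ div: 5*(4*(((x + 4) - 2) - 9)) = -200.
Step 2. [5*(4*(((x + 4) - 2) - 9)) = -200] divide by the outer 5, so div: 4*(((x + 4) - 2) - 9) = -40.
Step 3. [4*(((x + 4) - 2) - 9) = -40] 4·(inner) — divide through by 4 ⇒ div: ((x + 4) - 2) - 9 = -10.
Step 4. [((x + 4) - 2) - 9 = -10] -9 is outermost — add 9 both sides. So sub: (x + 4) - 2 = -1.
Step 5. [(x + 4) - 2 = -1] -2 is outermost — add 2 both sides ⇒ sub: x + 4 = 1.
Step 6. [x + 4 = 1] subtract 4: x sits inside (… + 4), so sub: x = -3.

Answer: x ∈ {-3}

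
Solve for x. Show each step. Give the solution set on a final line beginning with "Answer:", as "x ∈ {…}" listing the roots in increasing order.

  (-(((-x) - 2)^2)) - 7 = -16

Step 1. [(-(((-x) - 2)^2)) - 7 = -16] 7 comes off first (add 7) ⇒ sub: -(((-x) - 2)^2) = -9.
Step 2. [-(((-x) - 2)^2) = -9] flip signs both sides, so neg: ((-x) - 2)^2 = 9.
Step 3. [((-x) - 2)^2 = 9] 9 ≥ 0, LHS is (·)² — take ±√. So sqrt: (-x) - 2 = 3 or -3.
Step 4. [(-x) - 2 = 3 or -3] the outer -2 inverts by adding 2, so sub: -x = 5 or -1.
Step 5. [-x = 5 or -1] LHS negated; negate both sides. So neg: x = -5 or 1.

Answer: x ∈ {-5, 1}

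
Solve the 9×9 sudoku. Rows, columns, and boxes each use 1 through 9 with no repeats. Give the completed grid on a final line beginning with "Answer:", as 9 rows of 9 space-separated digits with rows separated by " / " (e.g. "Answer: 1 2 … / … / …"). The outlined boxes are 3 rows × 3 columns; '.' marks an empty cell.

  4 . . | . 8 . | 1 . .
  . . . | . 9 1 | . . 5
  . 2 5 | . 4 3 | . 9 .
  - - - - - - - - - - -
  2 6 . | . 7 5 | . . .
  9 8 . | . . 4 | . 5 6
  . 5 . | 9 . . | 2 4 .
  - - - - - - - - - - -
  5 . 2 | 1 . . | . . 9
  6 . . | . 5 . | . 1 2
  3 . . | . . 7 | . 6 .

Step 1. [r2c7∈{3,4,6,7,8}] row 2 places 4 nowhere but r2c7 ⇒ r2c7=4.
Step 2. [r7c2∈{4,7}] 4 has one home in row 7: r7c2. So r7c2=4.
Step 3. [r1c6∈{2,6}] col 6 places 2 nowhere but r1c6 ⇒ r1c6=2.
Step 4. [r8c4∈{3,4,8}] r8c4 is the only open cell in row 8 admitting 4. So r8c4=4.
Step 5. [r8c7∈{3,7,8}] across row 8, 3 lands solely at r8c7, so r8c7=3.
Step 6. [r5c7∈{7}] only 7 remains possible at r5c7 ⇒ r5c7=7.
Step 7. [r7c7∈{8}] r7c7 has the single candidate 8 ⇒ r7c7=8.
Step 8. [r2c8∈{2,3,7,8}] across row 2, 2 lands solely at r2c8. So r2c8=2.
Step 9. [r3c9∈{7,8}] 8 has one home in box 3: r3c9. So r3c9=8.
Step 10. [r1c9∈{3,7}] in col 9, 7 fits only at r1c9. So r1c9=7.
Step 11. [r1c8∈{3}] r1c8 is down to just 3, so r1c8=3.
Step 12. [r6c6∈{6,8}] r6c6 is the only open cell in row 6 admitting 8 ⇒ r6c6=8.
Step 13. [r4c4∈{3}] nothing but 3 survives at r4c4. So r4c4=3.
Step 14. [r8c3∈{7,8,9}] 8 has one home in row 8: r8c3 ⇒ r8c3=8.
Step 15. [r1c2∈{9}] r1c2's peers cover all but 9. So r1c2=9.
Step 16. [r5c3∈{1,3}] r5c3 is the only open cell in row 5 admitting 3 ⇒ r5c3=3.
Step 17. [r5c4∈{2}] nothing but 2 survives at r5c4. So r5c4=2.
Step 18. [r6c5∈{1,6}] 6 has one home in row 6: r6c5, so r6c5=6.
Step 19. [r1c3∈{6}] r1c3 has the single candidate 6, so r1c3=6.
Step 20. [r2c3∈{7}] r2c3's peers cover all but 7, so r2c3=7.
Step 21. [r6c3∈{1}] r6c3's peers cover all but 1, so r6c3=1.
Step 22. [r3c7∈{6}] nothing but 6 survives at r3c7 ⇒ r3c7=6.
Step 23. [r9c2∈{1}] r9c2 has the single candidate 1. So r9c2=1.
Step 24. [r8c2∈{7}] r8c2 is down to just 7. So r8c2=7.
Step 25. [r3c4∈{7}] only 7 remains possible at r3c4 ⇒ r3c4=7.
Step 26. [r7c5∈{3}] r7c5 has the single candidate 3 ⇒ r7c5=3.
Step 27. [r7c6∈{6}] r7c6 has the single candidate 6 ⇒ r7c6=6.
Step 28. [r8c6∈{9}] nothing but 9 survives at r8c6, so r8c6=9.
Step 29. [r4c9∈{1}] only 1 remains possible at r4c9, so r4c9=1.
Step 30. [r9c5∈{2}] nothing but 2 survives at r9c5, so r9c5=2.
Step 31. [r2c4∈{6}] only 6 remains possible at r2c4, so r2c4=6.
Step 32. [r6c9∈{3}] only 3 remains possible at r6c9, so r6c9=3.
Step 33. [r9c9∈{4}] r9c9's peers cover all but 4, so r9c9=4.
Step 34. [r2c2∈{3}] r2c2 has the single candidate 3, so r2c2=3.
Step 35. [r9c7∈{5}] r9c7's peers cover all but 5. So r9c7=5.
Step 36. [r1c4∈{5}] nothing but 5 survives at r1c4 ⇒ r1c4=5.
Step 37. [r4c8∈{8}] r4c8 is down to just 8 ⇒ r4c8=8.
Step 38. [r7c8∈{7}] only 7 remains possible at r7c8, so r7c8=7.
Step 39. [r9c3∈{9}] only 9 remains possible at r9c3 ⇒ r9c3=9.
Step 40. [r4c3∈{4}] r4c3 is down to just 4. So r4c3=4.
Step 41. [r3c1∈{1}] r3c1's peers cover all but 1, so r3c1=1.
Step 42. [r5c5∈{1}] r5c5's peers cover all but 1. So r5c5=1.
Step 43. [r4c7∈{9}] r4c7's peers cover all but 9, so r4c7=9.
Step 44. [r2c1∈{8}] r2c1's peers cover all but 8 ⇒ r2c1=8.
Step 45. [r6c1∈{7}] r6c1 has the single candidate 7. So r6c1=7.
Step 46. [r9c4∈{8}] only 8 remains possible at r9c4, so r9c4=8.

Answer: 4 9 6 5 8 2 1 3 7 / 8 3 7 6 9 1 4 2 5 / 1 2 5 7 4 3 6 9 8 / 2 6 4 3 7 5 9 8 1 / 9 8 3 2 1 4 7 5 6 / 7 5 1 9 6 8 2 4 3 / 5 4 2 1 3 6 8 7 9 / 6 7 8 4 5 9 3 1 2 / 3 1 9 8 2 7 5 6 4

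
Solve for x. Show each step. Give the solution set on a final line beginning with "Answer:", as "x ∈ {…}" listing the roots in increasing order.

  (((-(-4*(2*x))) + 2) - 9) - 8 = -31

Step 1. [(((-(-4*(2*x))) + 2) - 9) - 8 = -31] peel the -8: add 8 from each side ⇒ sub: ((-(-4*(2*x))) + 2) - 9 = -23.
Step 2. [((-(-4*(2*x))) + 2) - 9 = -23] -9 is outermost — add 9 both sides, so sub: (-(-4*(2*x))) + 2 = -14.
Step 3. [(-(-4*(2*x))) + 2 = -14] +2 is outermost — subtract 2 both sides. So sub: -(-4*(2*x)) = -16.
Step 4. [-(-4*(2*x)) = -16] LHS negated; negate both sides, so neg: -4*(2*x) = 16.
Step 5. [-4*(2*x) = 16] -4 out front; divide by -4. So div: 2*x = -4.
Step 6. [2*x = -4] 2 out front; divide by 2. So div: x = -2.

Answer: x ∈ {-2}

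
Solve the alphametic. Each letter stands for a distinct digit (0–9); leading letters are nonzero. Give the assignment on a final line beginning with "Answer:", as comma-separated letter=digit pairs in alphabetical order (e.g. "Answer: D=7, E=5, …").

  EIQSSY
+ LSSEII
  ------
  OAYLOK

Step 1. [col 1: Y + I ≡ K (mod 10)] I=7 is one option consistent with column 1 (Y + I ≡ K (mod 10), carry-in 0) — take it, so I=7.
Step 2. [col 1: Y + I ≡ K (mod 10)] K=0 is one option consistent with column 1 (Y + I ≡ K (mod 10), carry-in 0) — take it. So K=0.
Step 3. [col 1: Y + I ≡ K (mod 10)] from column 1 (I=7, K=0, carry-in 0, digits 0,7 already taken and all letters distinct): Y must equal 3, so Y=3.
Step 4. [col 2: S + I ≡ O (mod 10)] no forcing yet in column 2 (carry-in 1); O=9 is free and consistent — try it, so O=9.
Step 5. [col 2: S + I ≡ O (mod 10)] in column 2 we have S+I≡O with carry-in 1; given I=7, O=9 and digits 0,3,7,9 already taken and all letters distinct, that pins S to 1, so S=1.
Step 6. [col 3: S + E ≡ L (mod 10)] several values work for L in column 3 (S + E ≡ L (mod 10), carry-in 0); try L=5 ⇒ L=5.
Step 7. [col 3: S + E ≡ L (mod 10)] column 3 reads S+E+carry(0)=L with S=1, L=5; with digits 0,1,3,5,7,9 already taken and all letters distinct, the only value for E is 4 ⇒ E=4.
Step 8. [col 4: Q + S ≡ Y (mod 10)] in column 4 we have Q+S≡Y with carry-in 0; given S=1, Y=3 and digits 0,1,3,4,5,7,9 already taken and all letters distinct, that pins Q to 2, so Q=2.
Step 9. [col 5: I + S ≡ A (mod 10)] from column 5 (I=7, S=1, carry-in 0, digits 0,1,2,3,4,5,7,9 already taken and all letters distinct): A must equal 8, so A=8.

Answer: A=8, E=4, I=7, K=0, L=5, O=9, Q=2, S=1, Y=3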